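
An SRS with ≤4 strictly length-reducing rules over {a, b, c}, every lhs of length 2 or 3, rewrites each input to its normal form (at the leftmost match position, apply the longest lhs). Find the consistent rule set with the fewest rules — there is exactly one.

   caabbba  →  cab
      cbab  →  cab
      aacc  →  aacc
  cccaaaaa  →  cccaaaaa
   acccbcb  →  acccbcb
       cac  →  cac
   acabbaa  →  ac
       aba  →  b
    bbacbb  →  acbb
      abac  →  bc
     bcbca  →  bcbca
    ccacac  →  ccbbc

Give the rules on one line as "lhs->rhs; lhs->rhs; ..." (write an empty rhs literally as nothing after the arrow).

aba->b; aca->bb; ba->a; baa->ac

  | caabbba => caabba => caaba => cab
  | cbab => cab
  | aacc
  | cccaaaaa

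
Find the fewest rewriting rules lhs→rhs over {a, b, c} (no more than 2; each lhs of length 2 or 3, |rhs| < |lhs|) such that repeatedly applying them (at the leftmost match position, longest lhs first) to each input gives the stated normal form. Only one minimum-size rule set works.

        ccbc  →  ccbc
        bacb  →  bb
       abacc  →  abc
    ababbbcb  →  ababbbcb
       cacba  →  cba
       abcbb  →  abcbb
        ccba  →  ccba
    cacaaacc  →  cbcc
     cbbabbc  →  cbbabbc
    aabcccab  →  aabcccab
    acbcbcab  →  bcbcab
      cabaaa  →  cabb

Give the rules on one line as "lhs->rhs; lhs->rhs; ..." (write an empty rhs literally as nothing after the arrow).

aaa->b; ac->

  | ccbc
  | bacb => bb
  | abacc => abc
  | ababbbcb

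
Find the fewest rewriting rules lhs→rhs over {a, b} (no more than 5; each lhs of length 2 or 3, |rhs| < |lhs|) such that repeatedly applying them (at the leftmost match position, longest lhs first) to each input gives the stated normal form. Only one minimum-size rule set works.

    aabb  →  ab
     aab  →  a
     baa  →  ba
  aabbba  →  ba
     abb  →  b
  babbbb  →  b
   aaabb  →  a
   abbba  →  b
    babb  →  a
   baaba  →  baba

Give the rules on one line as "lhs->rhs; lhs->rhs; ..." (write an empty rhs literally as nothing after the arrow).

aa->b; abb->b; baa->ba; bb->a

  | aabb => bbb => ab
  | aab => bb => a
  | baa => ba
  | aabbba => bbbba => abba => ba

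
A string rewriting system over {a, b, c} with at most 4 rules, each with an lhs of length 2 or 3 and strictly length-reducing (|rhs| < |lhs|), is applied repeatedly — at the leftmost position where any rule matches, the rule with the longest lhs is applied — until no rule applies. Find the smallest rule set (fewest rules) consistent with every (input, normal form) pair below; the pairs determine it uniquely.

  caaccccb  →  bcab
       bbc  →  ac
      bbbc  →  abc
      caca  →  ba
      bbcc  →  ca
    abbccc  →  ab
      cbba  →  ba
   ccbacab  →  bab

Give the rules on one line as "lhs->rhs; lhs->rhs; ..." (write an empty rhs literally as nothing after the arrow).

  | caaccccb => cacaccb => baccb => bcab
  | bbc => ac
  | bbbc => abc
  | caca => ba

acc->ca; bb->a; cac->b; cb->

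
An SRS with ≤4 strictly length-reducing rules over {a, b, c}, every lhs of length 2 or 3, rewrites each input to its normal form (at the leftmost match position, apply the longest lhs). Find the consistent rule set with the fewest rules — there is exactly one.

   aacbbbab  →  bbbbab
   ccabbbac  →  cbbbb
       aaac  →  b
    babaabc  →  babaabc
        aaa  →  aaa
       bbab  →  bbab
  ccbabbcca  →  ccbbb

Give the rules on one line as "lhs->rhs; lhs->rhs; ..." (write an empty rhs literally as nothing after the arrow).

aac->ac; abb->ba; ac->b; ca->

  | aacbbbab => acbbbab => bbbbab
  | ccabbbac => cbbbac => cbbbb
  | aaac => aac => ac => b
  | babaabc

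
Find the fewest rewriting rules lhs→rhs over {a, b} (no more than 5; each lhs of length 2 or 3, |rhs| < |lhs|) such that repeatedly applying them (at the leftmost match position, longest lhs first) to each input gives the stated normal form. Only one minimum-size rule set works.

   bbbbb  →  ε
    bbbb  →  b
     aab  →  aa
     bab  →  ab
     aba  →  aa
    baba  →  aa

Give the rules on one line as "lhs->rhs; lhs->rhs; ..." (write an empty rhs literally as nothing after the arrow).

  | bbbbb => bb => ε
  | bbbb => b
  | aab => aa
  | bab => ab

aab->aa; ba->a; bb->; bbb->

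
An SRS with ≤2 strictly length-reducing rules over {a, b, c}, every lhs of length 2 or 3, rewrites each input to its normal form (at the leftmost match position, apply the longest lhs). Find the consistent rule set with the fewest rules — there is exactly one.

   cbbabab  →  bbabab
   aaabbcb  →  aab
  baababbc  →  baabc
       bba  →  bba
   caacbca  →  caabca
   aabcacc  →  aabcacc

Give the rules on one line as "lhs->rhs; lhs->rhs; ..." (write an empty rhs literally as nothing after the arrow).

abb->; cb->b

  | cbbabab => bbabab
  | aaabbcb => aacb => aab
  | baababbc => baabc
  | bba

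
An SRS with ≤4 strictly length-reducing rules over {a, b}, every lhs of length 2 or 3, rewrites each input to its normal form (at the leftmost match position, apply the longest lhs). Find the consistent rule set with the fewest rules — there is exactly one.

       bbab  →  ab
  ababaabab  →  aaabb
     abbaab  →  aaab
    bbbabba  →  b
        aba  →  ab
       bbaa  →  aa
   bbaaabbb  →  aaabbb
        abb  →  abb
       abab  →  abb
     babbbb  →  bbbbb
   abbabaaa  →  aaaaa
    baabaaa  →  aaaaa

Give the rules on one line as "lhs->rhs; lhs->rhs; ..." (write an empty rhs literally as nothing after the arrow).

ba->b; baa->aa; bba->a

  | bbab => ab
  | ababaabab => abbaabab => aaabab => aaabb
  | abbaab => aaab
  | bbbabba => babba => bbba => ba => b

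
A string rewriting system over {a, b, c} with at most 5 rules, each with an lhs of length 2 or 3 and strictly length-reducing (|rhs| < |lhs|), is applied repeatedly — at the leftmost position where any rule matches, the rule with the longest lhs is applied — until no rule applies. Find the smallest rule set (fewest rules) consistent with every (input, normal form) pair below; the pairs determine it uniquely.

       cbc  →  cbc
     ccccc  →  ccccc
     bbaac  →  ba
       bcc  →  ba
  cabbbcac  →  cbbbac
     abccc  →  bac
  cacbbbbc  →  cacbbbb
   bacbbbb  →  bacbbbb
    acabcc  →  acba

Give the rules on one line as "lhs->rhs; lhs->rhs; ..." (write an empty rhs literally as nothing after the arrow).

ab->b; baa->c; bbc->bb; bcc->ba

  | cbc
  | ccccc
  | bbaac => bcc => ba
  | bcc => ba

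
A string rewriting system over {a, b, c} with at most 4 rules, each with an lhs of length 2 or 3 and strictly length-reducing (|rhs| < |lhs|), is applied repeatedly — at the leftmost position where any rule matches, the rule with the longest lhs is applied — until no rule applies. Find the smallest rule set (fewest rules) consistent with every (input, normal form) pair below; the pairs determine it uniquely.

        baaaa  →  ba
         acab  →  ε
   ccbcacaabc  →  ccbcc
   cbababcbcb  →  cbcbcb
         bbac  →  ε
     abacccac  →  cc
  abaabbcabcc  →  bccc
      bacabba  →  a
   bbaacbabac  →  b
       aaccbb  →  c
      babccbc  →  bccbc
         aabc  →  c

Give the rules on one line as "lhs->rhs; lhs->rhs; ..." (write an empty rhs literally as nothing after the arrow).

  | baaaa => baaa => baa => ba
  | acab => ab => ε
  | ccbcacaabc => ccbcaabc => ccbcabc => ccbcc
  | cbababcbcb => cbabcbcb => cbcbcb

aa->a; ab->; ac->; bb->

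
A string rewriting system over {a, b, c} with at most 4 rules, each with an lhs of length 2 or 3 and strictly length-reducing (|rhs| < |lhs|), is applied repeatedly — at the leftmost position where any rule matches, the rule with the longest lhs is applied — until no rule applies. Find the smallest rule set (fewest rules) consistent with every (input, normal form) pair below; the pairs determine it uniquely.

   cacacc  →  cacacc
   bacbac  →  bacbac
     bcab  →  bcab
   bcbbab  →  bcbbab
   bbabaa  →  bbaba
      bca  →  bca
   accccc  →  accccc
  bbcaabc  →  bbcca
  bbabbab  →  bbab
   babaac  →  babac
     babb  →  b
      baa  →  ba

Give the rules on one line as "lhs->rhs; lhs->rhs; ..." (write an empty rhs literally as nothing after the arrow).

aa->a; abb->; abc->ca

  | cacacc
  | bacbac
  | bcab
  | bcbbab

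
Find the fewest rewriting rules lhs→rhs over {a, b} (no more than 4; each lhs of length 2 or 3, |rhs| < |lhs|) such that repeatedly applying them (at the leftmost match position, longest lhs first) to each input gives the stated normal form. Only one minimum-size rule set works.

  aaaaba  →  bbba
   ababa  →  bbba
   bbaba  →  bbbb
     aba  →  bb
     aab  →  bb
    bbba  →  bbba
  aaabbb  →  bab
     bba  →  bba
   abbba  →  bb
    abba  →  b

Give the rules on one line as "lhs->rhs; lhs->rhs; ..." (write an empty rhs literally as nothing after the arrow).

  | aaaaba => baaba => bbba
  | ababa => bbba
  | bbaba => bbbb
  | aba => bb

aa->b; aba->bb; abb->a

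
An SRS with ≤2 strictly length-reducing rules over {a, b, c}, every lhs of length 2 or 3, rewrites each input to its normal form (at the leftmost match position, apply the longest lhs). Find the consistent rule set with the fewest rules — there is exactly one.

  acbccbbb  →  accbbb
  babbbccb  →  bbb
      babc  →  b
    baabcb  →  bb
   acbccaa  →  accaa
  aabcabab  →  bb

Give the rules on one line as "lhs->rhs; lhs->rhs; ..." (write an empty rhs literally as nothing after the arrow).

  | acbccbbb => accbbb
  | babbbccb => bbbbccb => bbbcb => bbb
  | babc => bbc => b
  | baabcb => babcb => bbcb => bb

ab->b; bc->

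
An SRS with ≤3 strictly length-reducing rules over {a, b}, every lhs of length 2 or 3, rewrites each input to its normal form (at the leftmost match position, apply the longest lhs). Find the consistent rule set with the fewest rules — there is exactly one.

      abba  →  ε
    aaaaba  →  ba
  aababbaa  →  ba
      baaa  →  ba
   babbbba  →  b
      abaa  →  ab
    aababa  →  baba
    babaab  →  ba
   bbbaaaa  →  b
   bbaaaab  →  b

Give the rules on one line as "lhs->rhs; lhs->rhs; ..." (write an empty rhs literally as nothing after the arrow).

  | abba => aa => ε
  | aaaaba => aaba => ba
  | aababbaa => babbaa => baaa => ba
  | baaa => ba

aa->; bb->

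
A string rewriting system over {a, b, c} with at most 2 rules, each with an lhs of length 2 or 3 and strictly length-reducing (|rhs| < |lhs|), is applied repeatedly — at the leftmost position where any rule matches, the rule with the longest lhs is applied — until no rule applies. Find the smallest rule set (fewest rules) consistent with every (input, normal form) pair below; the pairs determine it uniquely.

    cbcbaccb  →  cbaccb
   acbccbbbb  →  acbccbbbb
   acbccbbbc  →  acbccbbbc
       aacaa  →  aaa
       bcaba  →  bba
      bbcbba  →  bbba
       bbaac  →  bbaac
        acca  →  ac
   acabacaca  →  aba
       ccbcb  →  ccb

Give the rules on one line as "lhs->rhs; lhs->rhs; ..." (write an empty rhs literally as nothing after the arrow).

  | cbcbaccb => cbaccb
  | acbccbbbb
  | acbccbbbc
  | aacaa => aaa

bcb->b; ca->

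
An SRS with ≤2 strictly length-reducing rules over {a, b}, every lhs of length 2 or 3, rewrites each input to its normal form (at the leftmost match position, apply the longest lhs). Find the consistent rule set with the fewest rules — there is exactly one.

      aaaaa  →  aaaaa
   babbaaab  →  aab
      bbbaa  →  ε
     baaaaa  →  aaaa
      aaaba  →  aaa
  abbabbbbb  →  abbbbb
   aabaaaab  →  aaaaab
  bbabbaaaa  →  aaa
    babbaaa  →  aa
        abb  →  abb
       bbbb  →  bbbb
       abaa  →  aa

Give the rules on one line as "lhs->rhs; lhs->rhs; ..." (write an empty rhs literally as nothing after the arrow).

ba->; bba->

  | aaaaa
  | babbaaab => bbaaab => aab
  | bbbaa => ba => ε
  | baaaaa => aaaa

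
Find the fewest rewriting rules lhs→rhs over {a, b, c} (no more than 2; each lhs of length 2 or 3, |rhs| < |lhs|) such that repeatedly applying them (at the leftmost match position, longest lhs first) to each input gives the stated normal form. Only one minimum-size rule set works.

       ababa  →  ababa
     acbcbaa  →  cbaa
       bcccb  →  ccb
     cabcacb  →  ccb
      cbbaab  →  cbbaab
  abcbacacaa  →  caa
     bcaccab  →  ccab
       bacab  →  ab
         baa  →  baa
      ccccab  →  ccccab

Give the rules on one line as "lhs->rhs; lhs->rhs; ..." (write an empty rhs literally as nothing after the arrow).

  | ababa
  | acbcbaa => cbcbaa => cbaa
  | bcccb => ccb
  | cabcacb => caacb => cacb => ccb

ac->c; bc->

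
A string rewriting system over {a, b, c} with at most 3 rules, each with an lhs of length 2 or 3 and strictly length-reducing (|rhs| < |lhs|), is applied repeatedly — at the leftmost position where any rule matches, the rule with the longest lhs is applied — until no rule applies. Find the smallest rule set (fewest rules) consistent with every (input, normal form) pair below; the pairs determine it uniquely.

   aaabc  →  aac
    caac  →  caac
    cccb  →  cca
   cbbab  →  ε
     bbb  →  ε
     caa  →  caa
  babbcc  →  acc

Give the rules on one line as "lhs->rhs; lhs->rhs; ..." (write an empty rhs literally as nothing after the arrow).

ab->; bb->a; cb->a

  | aaabc => aac
  | caac
  | cccb => cca
  | cbbab => abab => ab => ε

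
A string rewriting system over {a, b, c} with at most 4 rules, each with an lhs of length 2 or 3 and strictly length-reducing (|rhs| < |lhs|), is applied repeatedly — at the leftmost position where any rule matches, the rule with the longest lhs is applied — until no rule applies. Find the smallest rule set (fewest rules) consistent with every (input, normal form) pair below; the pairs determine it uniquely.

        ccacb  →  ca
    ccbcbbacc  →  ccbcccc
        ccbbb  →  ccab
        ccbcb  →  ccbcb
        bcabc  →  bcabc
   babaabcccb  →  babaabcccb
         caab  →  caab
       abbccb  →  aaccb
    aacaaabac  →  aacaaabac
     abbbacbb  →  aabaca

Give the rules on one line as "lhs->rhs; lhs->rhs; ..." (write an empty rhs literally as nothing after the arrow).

  | ccacb => cbb => ca
  | ccbcbbacc => ccbcccc
  | ccbbb => ccab
  | ccbcb

bb->a; bba->c; cac->b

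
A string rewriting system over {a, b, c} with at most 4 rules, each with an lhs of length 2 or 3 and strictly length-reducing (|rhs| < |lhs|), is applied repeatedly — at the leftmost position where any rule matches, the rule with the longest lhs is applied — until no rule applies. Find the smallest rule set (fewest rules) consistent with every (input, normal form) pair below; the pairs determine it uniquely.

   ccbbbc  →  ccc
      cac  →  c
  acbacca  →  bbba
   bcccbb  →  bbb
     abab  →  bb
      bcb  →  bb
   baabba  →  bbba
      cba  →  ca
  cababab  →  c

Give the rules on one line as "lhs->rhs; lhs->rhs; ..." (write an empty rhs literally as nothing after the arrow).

ab->b; ac->b; bc->b; cb->c

  | ccbbbc => ccbbc => ccbc => ccc
  | cac => cb => c
  | acbacca => bbacca => bbbca => bbba
  | bcccbb => bccbb => bcbb => bbb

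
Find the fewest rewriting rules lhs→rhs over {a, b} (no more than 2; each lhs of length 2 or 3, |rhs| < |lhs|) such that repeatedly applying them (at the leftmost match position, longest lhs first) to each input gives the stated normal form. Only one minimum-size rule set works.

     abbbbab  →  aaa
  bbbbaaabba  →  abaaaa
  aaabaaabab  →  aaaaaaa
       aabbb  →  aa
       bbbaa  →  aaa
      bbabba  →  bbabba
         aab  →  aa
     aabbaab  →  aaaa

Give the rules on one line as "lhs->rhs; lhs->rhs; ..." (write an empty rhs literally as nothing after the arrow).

aab->aa; bbb->a

  | abbbbab => aabab => aaab => aaa
  | bbbbaaabba => abaaabba => abaaaba => abaaaa
  | aaabaaabab => aaaaaabab => aaaaaaab => aaaaaaa
  | aabbb => aabb => aab => aa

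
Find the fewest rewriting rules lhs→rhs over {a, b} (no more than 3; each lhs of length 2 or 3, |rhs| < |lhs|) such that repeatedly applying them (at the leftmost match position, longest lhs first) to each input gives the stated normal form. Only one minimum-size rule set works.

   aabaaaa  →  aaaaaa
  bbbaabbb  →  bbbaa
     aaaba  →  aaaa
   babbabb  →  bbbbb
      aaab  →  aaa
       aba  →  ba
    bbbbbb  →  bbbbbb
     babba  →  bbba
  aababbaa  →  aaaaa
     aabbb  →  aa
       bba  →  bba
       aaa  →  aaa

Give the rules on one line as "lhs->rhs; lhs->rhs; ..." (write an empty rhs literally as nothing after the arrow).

  | aabaaaa => aaaaaa
  | bbbaabbb => bbbaabb => bbbaab => bbbaa
  | aaaba => aaaa
  | babbabb => bbbabb => bbbbb

aab->aa; ab->b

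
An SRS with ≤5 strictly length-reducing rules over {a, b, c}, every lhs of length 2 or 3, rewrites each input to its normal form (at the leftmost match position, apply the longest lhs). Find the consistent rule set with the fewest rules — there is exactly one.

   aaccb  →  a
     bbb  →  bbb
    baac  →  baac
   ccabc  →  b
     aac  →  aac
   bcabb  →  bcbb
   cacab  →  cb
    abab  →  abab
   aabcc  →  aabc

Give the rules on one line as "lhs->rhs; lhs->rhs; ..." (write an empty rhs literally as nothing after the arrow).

  | aaccb => aacb => a
  | bbb
  | baac
  | ccabc => cabc => cbc => b

acb->; ca->c; cbc->b; cc->c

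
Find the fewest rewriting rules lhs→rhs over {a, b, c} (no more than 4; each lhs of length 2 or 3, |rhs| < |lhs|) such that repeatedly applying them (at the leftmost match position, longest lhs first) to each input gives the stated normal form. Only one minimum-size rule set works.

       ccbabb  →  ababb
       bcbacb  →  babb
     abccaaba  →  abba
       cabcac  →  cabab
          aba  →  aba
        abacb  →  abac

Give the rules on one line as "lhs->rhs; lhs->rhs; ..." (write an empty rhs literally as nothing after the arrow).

  | ccbabb => ababb
  | bcbacb => bcacb => babb
  | abccaaba => abaaaba => abba
  | cabcac => cabab

aaa->; cac->ab; cb->c; cc->a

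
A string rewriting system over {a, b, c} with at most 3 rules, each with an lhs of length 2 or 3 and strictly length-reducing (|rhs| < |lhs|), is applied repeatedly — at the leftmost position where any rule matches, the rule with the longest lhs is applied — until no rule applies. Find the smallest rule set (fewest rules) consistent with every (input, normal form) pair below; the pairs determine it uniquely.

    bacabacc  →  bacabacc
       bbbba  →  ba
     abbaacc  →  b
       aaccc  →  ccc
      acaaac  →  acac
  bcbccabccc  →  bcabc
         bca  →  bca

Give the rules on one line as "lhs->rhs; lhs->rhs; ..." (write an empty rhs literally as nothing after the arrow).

  | bacabacc
  | bbbba => bbba => bba => ba
  | abbaacc => abaacc => abcc => aab => b
  | aaccc => ccc

aa->; bb->b; bcc->ab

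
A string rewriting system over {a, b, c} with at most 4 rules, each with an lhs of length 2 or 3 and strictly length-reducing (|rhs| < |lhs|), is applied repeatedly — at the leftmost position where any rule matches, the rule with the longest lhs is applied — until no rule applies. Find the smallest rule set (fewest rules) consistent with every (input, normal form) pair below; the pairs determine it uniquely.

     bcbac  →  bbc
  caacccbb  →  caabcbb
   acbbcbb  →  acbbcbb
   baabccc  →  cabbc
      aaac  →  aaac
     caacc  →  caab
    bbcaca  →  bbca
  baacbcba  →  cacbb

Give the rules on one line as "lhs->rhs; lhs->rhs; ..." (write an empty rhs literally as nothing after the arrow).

aca->a; ba->c; cc->b

  | bcbac => bccc => bbc
  | caacccbb => caabcbb
  | acbbcbb
  | baabccc => cabccc => cabbc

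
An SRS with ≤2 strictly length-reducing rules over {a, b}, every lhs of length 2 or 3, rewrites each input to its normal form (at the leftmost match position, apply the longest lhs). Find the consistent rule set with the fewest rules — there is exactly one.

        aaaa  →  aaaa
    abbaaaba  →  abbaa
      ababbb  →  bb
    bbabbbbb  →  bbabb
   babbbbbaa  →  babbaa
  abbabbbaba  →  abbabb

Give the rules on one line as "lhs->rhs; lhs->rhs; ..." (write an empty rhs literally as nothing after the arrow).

  | aaaa
  | abbaaaba => abbaa
  | ababbb => bbb => bb
  | bbabbbbb => bbabbbb => bbabbb => bbabb

aba->; bbb->bb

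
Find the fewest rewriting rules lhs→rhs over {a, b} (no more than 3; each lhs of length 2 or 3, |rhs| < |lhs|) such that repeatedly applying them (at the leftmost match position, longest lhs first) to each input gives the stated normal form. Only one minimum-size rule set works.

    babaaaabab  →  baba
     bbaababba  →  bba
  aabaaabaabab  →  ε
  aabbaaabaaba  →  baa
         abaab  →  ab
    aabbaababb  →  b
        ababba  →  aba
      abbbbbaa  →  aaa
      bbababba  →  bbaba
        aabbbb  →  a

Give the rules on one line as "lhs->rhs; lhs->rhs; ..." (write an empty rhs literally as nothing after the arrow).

aab->; abb->; bbb->a

  | babaaaabab => babaaab => baba
  | bbaababba => bbabba => bba
  | aabaaabaabab => aaabaabab => aaabab => aab => ε
  | aabbaaabaaba => baaabaaba => baaaba => baa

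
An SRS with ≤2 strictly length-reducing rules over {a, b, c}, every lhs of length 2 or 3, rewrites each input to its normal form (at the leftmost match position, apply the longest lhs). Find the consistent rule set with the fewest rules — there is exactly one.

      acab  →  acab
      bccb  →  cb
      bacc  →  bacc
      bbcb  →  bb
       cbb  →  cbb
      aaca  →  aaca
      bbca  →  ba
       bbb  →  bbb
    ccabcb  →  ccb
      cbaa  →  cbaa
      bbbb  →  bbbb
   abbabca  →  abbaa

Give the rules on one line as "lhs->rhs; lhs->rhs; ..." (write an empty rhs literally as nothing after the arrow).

  | acab
  | bccb => cb
  | bacc
  | bbcb => bb

bc->; cca->cc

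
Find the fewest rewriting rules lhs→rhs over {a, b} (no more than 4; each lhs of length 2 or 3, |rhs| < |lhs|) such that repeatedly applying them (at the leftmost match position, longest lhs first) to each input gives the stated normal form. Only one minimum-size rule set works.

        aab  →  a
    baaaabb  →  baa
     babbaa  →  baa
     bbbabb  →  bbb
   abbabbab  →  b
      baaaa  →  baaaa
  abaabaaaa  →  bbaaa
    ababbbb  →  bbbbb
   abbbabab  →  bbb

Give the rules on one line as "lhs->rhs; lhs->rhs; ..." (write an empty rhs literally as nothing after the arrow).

  | aab => a
  | baaaabb => baaab => baa
  | babbaa => baa
  | bbbabb => bbb

aab->a; ab->b; aba->b; abb->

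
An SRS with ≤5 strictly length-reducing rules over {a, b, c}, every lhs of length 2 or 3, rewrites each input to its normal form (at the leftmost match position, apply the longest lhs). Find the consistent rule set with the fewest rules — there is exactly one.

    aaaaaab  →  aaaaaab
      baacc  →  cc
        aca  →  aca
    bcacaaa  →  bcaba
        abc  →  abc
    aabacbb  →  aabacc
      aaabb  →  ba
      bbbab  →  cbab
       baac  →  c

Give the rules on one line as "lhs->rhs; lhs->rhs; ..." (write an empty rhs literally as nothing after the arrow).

aac->b; abb->ca; bb->c; caa->b

  | aaaaaab
  | baacc => bbc => cc
  | aca
  | bcacaaa => bcaba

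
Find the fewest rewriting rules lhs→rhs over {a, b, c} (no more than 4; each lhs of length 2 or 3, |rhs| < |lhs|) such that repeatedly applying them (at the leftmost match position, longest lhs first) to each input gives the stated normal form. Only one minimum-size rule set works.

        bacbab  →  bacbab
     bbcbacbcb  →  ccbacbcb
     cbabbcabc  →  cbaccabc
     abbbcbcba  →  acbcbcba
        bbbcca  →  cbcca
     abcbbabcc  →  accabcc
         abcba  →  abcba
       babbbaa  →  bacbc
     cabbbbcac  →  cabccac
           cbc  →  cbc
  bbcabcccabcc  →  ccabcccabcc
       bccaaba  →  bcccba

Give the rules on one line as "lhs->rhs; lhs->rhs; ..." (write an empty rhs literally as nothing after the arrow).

  | bacbab
  | bbcbacbcb => ccbacbcb
  | cbabbcabc => cbaccabc
  | abbbcbcba => acbcbcba

aa->c; bb->c; cbb->bc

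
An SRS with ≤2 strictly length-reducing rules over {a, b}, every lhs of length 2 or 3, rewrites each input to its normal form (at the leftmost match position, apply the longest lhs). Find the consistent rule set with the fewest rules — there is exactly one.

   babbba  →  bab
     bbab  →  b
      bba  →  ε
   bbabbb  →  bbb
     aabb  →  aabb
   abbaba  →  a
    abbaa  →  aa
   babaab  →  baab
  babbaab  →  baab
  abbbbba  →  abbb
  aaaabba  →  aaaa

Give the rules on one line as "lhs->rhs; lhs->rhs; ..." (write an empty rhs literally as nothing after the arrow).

  | babbba => bab
  | bbab => b
  | bba => ε
  | bbabbb => bbb

aba->a; bba->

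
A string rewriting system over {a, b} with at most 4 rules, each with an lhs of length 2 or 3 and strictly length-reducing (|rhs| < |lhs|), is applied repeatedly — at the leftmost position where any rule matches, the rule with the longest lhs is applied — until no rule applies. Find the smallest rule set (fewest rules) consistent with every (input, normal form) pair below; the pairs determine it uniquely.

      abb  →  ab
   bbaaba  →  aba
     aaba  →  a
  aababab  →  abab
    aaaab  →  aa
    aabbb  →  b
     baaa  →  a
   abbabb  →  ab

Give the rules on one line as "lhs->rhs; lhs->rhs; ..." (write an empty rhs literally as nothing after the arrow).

aab->; baa->; bb->b; bba->

  | abb => ab
  | bbaaba => aba
  | aaba => a
  | aababab => abab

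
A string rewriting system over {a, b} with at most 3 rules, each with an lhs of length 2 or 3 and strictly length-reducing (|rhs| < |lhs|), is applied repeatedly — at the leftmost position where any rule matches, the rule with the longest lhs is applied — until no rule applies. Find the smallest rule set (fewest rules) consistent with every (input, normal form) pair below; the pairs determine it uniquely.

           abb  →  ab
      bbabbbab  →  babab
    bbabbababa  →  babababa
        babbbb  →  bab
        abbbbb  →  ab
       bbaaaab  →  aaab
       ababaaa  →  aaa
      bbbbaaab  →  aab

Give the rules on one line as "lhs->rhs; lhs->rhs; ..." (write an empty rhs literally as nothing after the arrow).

baa->a; bb->b

  | abb => ab
  | bbabbbab => babbbab => babbab => babab
  | bbabbababa => babbababa => babababa
  | babbbb => babbb => babb => bab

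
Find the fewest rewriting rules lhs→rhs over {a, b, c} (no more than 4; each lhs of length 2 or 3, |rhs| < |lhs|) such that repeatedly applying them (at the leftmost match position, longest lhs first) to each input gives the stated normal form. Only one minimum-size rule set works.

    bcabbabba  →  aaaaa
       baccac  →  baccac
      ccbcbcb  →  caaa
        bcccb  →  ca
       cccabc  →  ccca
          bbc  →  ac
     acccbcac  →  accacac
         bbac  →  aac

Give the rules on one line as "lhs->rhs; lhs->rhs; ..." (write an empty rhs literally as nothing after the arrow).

bb->a; bc->; cb->a

  | bcabbabba => abbabba => aaabba => aaaaa
  | baccac
  | ccbcbcb => cacbcb => caacb => caaa
  | bcccb => ccb => ca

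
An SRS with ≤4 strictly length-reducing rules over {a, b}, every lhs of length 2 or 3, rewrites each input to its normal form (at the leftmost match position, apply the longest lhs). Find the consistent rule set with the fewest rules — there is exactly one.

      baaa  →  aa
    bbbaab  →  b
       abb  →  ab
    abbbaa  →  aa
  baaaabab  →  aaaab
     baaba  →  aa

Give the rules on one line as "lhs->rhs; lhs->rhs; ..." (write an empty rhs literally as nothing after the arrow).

aba->aa; ba->; bb->b; bba->b

  | baaa => aa
  | bbbaab => bbaab => bab => b
  | abb => ab
  | abbbaa => abbaa => aba => aa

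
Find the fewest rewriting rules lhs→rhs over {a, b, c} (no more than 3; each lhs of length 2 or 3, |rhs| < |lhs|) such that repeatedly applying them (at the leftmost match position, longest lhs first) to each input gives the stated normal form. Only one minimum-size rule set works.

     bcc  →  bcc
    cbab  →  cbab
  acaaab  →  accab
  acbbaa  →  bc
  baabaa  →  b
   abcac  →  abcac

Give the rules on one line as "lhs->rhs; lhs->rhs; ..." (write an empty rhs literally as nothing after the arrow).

  | bcc
  | cbab
  | acaaab => accab
  | acbbaa => baa => bc

aa->c; acb->; cbc->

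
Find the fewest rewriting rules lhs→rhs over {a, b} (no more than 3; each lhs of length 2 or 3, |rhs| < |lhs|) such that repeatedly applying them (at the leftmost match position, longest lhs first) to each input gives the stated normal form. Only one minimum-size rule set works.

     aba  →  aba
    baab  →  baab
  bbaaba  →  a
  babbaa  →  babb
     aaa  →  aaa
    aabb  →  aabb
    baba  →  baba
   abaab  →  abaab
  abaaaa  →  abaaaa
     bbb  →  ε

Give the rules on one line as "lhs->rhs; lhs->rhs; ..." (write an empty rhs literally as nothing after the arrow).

bba->bb; bbb->

  | aba
  | baab
  | bbaaba => bbaba => bbba => a
  | babbaa => babba => babb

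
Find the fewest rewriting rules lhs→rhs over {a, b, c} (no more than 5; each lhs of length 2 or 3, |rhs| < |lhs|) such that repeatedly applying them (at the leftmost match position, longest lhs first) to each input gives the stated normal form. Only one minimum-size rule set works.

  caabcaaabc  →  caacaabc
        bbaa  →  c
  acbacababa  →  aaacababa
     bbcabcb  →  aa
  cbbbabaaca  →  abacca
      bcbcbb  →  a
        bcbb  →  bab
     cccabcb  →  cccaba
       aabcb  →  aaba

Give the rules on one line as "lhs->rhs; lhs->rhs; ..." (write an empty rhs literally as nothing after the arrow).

baa->c; bb->b; bca->c; cb->a

  | caabcaaabc => caacaabc
  | bbaa => baa => c
  | acbacababa => aaacababa
  | bbcabcb => bcabcb => cbcb => acb => aa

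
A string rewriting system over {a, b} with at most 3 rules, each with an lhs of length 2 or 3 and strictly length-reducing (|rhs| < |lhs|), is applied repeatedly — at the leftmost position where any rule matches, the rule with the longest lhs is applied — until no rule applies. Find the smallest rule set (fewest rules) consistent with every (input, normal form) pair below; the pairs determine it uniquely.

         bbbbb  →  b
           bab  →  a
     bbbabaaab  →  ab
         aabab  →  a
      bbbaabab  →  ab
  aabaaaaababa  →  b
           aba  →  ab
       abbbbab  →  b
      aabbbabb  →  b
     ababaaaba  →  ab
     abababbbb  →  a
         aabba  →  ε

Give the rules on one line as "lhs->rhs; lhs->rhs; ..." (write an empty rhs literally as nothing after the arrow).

  | bbbbb => abbb => aab => b
  | bab => bb => a
  | bbbabaaab => ababaaab => abbaaab => aaaaab => aaab => ab
  | aabab => bab => bb => a

aa->; ba->b; bb->a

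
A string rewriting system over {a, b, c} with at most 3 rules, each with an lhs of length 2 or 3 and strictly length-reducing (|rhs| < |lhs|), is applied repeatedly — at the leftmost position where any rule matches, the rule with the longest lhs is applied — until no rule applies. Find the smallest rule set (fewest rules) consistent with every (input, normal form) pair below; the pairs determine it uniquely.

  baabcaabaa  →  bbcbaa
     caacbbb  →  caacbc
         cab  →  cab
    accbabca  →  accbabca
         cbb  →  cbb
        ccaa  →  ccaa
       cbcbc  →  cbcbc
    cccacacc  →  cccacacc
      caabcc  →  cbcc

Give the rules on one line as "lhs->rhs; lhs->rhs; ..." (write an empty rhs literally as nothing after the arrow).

  | baabcaabaa => bbcaabaa => bbcbaa
  | caacbbb => caacbc
  | cab
  | accbabca

aab->b; bbb->bc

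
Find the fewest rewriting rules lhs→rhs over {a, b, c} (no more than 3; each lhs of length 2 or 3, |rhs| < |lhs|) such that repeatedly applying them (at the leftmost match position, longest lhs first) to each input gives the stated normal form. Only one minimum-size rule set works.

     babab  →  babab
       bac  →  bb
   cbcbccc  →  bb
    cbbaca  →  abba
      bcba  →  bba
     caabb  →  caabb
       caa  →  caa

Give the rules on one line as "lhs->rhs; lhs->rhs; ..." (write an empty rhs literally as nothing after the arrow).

ac->b; bc->b; cb->a

  | babab
  | bac => bb
  | cbcbccc => acbccc => bbccc => bbcc => bbc => bb
  | cbbaca => abaca => abba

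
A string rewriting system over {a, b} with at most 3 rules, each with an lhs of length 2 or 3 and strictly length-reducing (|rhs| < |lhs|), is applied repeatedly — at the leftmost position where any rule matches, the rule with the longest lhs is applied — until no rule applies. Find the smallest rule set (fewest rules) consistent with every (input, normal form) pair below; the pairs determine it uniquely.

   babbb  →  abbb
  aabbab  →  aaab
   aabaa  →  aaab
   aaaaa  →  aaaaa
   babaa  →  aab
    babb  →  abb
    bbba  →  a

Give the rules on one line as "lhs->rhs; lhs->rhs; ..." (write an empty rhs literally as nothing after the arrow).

ba->a; baa->ab

  | babbb => abbb
  | aabbab => aabab => aaab
  | aabaa => aaab
  | aaaaa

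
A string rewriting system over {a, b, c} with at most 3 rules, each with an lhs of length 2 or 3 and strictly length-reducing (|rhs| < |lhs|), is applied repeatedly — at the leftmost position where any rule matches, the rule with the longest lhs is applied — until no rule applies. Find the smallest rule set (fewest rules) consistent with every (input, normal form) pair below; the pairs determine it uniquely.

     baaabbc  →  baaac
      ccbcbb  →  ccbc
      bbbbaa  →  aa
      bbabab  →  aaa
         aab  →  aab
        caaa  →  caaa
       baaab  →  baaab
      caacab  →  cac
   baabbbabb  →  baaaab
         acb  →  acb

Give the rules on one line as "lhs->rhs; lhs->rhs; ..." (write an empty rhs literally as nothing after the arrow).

aca->cb; bab->aa; bb->

  | baaabbc => baaac
  | ccbcbb => ccbc
  | bbbbaa => bbaa => aa
  | bbabab => abab => aaa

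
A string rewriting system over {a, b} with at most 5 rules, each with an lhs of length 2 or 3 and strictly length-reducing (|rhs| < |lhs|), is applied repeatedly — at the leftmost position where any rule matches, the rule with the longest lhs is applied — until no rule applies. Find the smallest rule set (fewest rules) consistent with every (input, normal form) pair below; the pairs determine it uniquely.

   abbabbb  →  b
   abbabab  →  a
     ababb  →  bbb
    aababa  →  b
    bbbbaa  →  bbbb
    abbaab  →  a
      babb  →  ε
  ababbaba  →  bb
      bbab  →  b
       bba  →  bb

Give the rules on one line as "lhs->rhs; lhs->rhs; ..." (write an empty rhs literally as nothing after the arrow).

  | abbabbb => babbb => abb => b
  | abbabab => babab => aab => a
  | ababb => bbb
  | aababa => abba => ba => b

ab->; aba->b; ba->b; bab->a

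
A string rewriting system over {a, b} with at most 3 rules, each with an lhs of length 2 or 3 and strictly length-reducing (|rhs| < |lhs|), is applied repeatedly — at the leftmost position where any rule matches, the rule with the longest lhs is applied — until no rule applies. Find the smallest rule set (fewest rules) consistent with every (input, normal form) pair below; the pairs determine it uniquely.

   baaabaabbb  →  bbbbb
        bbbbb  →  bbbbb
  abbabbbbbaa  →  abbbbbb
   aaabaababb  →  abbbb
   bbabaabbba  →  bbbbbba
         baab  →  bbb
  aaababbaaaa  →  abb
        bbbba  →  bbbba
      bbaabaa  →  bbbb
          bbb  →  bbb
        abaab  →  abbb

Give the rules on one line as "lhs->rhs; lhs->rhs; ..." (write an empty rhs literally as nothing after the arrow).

  | baaabaabbb => babaabbb => baabbb => bbbbb
  | bbbbb
  | abbabbbbbaa => abbbbbbaa => abbbbbb
  | aaabaababb => abaababb => abbbabb => abbbb

aa->; aab->bb; bab->b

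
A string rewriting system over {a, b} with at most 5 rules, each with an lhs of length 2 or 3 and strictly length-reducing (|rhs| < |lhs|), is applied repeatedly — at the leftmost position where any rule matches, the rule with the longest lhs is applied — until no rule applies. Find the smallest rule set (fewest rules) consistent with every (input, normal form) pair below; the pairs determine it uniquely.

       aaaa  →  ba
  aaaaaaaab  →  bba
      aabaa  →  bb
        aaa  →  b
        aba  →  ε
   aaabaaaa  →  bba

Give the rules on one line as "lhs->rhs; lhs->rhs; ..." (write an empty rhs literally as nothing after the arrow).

  | aaaa => ba
  | aaaaaaaab => baaaaab => bbaab => bbba => bba
  | aabaa => baaa => bb
  | aaa => b

aaa->b; aab->ba; aba->; bbb->bb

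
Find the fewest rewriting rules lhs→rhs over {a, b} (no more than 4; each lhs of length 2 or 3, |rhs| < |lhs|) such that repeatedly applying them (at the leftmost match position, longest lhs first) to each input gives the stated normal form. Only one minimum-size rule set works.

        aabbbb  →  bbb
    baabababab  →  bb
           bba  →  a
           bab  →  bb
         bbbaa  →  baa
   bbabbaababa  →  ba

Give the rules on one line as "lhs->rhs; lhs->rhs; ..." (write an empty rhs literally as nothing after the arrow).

aab->; ab->b; bba->a

  | aabbbb => bbb
  | baabababab => bababab => bbabab => abab => bab => bb
  | bba => a
  | bab => bb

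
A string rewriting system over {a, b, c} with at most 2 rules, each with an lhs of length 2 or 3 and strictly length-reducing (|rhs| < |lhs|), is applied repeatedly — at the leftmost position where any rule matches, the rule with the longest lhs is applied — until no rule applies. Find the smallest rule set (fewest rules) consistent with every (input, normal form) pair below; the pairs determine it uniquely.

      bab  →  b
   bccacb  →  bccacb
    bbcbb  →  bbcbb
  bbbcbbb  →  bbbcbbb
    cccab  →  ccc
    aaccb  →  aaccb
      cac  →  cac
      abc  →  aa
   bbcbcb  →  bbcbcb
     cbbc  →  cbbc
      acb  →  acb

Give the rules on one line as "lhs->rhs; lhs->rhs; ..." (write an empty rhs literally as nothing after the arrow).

  | bab => b
  | bccacb
  | bbcbb
  | bbbcbbb

ab->; abc->aa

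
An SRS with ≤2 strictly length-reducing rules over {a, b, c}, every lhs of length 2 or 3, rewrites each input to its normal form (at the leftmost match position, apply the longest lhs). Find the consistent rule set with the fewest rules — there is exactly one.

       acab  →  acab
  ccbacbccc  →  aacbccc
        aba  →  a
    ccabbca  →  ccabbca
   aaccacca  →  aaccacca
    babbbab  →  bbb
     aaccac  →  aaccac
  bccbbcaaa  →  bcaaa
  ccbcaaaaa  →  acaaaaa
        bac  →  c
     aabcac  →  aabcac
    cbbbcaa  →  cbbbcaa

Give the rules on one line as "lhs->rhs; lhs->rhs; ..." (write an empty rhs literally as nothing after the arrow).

ba->; ccb->a

  | acab
  | ccbacbccc => aacbccc
  | aba => a
  | ccabbca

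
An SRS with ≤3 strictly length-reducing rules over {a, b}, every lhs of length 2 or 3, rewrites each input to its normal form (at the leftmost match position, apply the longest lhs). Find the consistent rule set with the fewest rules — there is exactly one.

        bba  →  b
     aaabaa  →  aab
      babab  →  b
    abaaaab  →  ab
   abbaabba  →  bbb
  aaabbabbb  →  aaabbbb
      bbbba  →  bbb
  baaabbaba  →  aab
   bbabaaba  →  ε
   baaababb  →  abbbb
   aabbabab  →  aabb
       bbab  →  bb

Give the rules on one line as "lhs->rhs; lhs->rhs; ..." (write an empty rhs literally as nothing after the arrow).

aba->bb; ba->

  | bba => b
  | aaabaa => aabba => aab
  | babab => bab => b
  | abaaaab => bbaaab => baab => ab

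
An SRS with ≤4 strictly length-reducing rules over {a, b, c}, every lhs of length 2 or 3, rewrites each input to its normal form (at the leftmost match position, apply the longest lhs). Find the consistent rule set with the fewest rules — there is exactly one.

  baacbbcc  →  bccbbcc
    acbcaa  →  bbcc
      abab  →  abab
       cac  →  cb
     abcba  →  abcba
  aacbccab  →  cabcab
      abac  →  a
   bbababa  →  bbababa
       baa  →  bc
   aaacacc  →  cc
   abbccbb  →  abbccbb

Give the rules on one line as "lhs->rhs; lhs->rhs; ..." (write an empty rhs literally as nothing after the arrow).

aa->c; ac->b; bac->; cbc->ab

  | baacbbcc => bccbbcc
  | acbcaa => bbcaa => bbcc
  | abab
  | cac => cb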